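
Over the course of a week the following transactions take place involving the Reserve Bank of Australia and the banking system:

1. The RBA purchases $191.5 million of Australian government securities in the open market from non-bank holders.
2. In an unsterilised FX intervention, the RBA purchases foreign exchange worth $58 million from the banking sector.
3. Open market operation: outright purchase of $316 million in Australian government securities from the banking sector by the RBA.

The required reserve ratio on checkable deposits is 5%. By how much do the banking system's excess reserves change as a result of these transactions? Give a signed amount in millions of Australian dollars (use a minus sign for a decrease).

Asset purchase (from non-banks) $191.5 million: reserves +$191.5M, deposits +$191.5M.
FX purchase $58 million: reserves +$58M, deposits 0.
OMO purchase (from banks) $316 million: reserves +$316M, deposits 0.
Totals: Δreserves = +$565.5M, Δdeposits = +$191.5M.
Δrequired reserves = 5% × +$191.5M = +$9.575M.
Δexcess reserves = Δreserves − Δrequired = +$565.5M − (+$9.575M) = +$555.925 million.

+$555.925 million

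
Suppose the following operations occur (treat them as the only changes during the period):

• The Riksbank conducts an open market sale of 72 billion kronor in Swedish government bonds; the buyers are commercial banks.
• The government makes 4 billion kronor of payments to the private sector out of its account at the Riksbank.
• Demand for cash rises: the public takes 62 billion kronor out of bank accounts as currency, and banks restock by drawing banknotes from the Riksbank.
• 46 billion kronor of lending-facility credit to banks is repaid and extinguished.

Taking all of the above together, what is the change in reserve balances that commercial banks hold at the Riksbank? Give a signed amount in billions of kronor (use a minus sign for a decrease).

-176 billion

OMO sale (to banks) 72 billion kronor: the buying banks pay out of their reserve balances → −72B.
Government spending 4 billion kronor: government payments flow into bank reserve accounts → +4B.
Currency withdrawal 62 billion kronor: banks swap reserves for currency → −62B.
Discount-window repayment 46 billion kronor: repayment is debited from reserves → −46B.
Net: −72 + 4 − 62 − 46 = -176 billion.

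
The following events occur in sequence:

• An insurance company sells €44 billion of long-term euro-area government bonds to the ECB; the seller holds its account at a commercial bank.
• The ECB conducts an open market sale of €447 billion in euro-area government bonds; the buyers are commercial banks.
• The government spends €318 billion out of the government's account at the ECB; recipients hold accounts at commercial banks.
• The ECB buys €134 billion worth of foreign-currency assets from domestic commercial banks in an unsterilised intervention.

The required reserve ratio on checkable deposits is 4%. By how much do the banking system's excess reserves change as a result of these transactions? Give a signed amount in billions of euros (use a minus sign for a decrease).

+€34.52 billion

Asset purchase (from non-banks) €44 billion: reserves +€44B, deposits +€44B.
OMO sale (to banks) €447 billion: reserves −€447B, deposits 0.
Government spending €318 billion: reserves +€318B, deposits +€318B.
FX purchase €134 billion: reserves +€134B, deposits 0.
Totals: Δreserves = +€49B, Δdeposits = +€362B.
Δrequired reserves = 4% × +€362B = +€14.48B.
Δexcess reserves = Δreserves − Δrequired = +€49B − (+€14.48B) = +€34.52 billion.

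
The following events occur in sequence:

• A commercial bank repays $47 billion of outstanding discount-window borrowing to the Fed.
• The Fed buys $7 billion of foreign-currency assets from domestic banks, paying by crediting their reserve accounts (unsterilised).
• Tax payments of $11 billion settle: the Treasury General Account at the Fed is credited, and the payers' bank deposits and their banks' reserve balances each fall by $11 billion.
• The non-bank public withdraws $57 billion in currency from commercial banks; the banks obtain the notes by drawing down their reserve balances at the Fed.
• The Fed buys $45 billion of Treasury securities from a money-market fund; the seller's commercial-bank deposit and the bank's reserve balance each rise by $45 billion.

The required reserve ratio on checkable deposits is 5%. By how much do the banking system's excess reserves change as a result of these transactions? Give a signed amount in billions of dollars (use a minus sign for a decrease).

Discount-window repayment $47 billion: reserves −$47B, deposits 0.
FX purchase $7 billion: reserves +$7B, deposits 0.
Government account inflow $11 billion: reserves −$11B, deposits −$11B.
Currency withdrawal $57 billion: reserves −$57B, deposits −$57B.
Asset purchase (from non-banks) $45 billion: reserves +$45B, deposits +$45B.
Totals: Δreserves = −$63B, Δdeposits = −$23B.
Δrequired reserves = 5% × −$23B = −$1.15B.
Δexcess reserves = Δreserves − Δrequired = −$63B − (−$1.15B) = -$61.85 billion.

-$61.85 billion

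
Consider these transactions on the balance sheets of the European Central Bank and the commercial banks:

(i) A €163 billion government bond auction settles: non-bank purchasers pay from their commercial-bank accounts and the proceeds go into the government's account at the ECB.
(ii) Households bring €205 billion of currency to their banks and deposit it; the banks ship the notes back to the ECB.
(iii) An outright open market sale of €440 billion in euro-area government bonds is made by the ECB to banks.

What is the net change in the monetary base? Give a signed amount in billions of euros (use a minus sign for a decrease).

ECB balance sheet:
  Assets:      Securities −€440B
  Liabilities: Bank reserves −€398B, Currency in circulation −€205B, Government deposits +€163B
Monetary base = currency + reserves: −€205B + (−€398B) = -€603 billion.

-€603 billion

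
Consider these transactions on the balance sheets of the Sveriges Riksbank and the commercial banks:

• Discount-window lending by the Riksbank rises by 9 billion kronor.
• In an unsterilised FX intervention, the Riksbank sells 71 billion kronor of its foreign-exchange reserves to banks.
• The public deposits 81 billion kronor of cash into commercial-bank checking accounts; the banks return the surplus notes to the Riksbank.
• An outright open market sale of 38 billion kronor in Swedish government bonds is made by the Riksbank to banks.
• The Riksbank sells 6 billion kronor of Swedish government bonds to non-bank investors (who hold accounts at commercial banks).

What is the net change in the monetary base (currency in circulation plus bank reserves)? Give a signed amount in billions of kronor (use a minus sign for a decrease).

-106 billion

Riksbank balance sheet:
  Assets:      Securities −44B, Loans to banks +9B, Foreign assets −71B
  Liabilities: Bank reserves −25B, Currency in circulation −81B
Commercial banking system:
  Assets:      Reserves at CB −25B, Securities +38B, Foreign assets +71B
  Liabilities: Checkable deposits +75B, Borrowings from CB +9B
Monetary base = currency + reserves: −81B + (−25B) = -106 billion.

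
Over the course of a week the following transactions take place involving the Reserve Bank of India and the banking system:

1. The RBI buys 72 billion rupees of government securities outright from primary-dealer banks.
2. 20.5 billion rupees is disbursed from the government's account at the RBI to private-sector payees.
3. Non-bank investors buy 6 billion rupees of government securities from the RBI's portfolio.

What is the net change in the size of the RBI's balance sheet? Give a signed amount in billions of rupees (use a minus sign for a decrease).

+66 billion

RBI balance sheet:
  Assets:      Securities +66B
  Liabilities: Bank reserves +86.5B, Government deposits −20.5B
Change in total RBI assets = +66 billion.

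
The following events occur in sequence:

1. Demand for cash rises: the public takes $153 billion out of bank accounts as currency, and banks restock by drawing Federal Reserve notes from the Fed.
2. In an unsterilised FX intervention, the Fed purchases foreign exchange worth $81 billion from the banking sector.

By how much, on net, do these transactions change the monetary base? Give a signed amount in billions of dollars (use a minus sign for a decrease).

+$81 billion

Fed balance sheet:
  Assets:      Foreign assets +$81B
  Liabilities: Bank reserves −$72B, Currency in circulation +$153B
Commercial banking system:
  Assets:      Reserves at CB −$72B, Foreign assets −$81B
  Liabilities: Checkable deposits −$153B
Monetary base = currency + reserves: +$153B + (−$72B) = +$81 billion.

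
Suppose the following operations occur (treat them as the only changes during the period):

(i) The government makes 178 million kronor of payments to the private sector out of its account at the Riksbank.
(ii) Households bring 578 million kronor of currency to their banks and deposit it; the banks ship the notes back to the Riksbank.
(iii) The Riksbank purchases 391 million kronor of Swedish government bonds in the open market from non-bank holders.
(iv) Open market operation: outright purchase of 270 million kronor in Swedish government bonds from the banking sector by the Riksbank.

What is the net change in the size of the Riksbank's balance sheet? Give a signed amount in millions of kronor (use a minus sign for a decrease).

Government spending 178 million kronor: only the composition of liabilities changes → 0.
Currency deposit 578 million kronor: only the composition of liabilities changes → 0.
Asset purchase (from non-banks) 391 million kronor: a Riksbank asset is acquired → +391M.
OMO purchase (from banks) 270 million kronor: a Riksbank asset is acquired → +270M.
Net: 0 + 0 + 391 + 270 = +661 million.

+661 million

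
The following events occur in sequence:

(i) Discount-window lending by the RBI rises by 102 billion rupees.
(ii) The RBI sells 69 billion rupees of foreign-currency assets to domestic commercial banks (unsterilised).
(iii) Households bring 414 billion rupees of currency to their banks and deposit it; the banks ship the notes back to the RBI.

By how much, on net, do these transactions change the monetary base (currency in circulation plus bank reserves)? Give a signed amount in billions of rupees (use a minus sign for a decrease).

RBI balance sheet:
  Assets:      Loans to banks +102B, Foreign assets −69B
  Liabilities: Bank reserves +447B, Currency in circulation −414B
Monetary base = currency + reserves: −414B + (+447B) = +33 billion.

+33 billion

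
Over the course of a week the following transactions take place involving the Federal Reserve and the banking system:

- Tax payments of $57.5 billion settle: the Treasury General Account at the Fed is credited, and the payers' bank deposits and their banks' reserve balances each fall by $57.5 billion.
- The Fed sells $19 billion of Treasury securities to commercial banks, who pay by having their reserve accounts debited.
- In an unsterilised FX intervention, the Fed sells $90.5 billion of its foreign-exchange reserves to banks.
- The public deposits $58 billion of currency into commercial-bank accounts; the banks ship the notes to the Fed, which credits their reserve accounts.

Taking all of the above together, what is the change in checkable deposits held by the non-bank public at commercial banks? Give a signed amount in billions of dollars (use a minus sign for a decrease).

Government account inflow $57.5 billion: non-bank counterparties' bank balances fall → −$57.5B.
OMO sale (to banks) $19 billion: the counterparty is a bank, so public deposits are unchanged → 0.
FX sale $90.5 billion: the counterparty is a bank, so public deposits are unchanged → 0.
Currency deposit $58 billion: non-bank counterparties' bank balances rise → +$58B.
Net: −57.5 + 0 + 0 + 58 = +$0.5 billion.

+$0.5 billion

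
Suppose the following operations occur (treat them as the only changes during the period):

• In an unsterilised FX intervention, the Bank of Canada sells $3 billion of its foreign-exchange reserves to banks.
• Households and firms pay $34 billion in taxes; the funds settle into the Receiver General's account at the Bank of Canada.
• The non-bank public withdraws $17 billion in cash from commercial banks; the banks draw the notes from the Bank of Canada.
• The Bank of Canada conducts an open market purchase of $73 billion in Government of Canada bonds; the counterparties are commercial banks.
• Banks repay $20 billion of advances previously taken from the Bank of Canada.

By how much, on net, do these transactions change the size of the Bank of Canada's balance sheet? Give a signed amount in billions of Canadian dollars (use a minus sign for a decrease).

FX sale $3 billion: a Bank of Canada asset is shed → −$3B.
Government account inflow $34 billion: only the composition of liabilities changes → 0.
Currency withdrawal $17 billion: only the composition of liabilities changes → 0.
OMO purchase (from banks) $73 billion: a Bank of Canada asset is acquired → +$73B.
Discount-window repayment $20 billion: a Bank of Canada asset is shed → −$20B.
Net: −3 + 0 + 0 + 73 − 20 = +$50 billion.

+$50 billion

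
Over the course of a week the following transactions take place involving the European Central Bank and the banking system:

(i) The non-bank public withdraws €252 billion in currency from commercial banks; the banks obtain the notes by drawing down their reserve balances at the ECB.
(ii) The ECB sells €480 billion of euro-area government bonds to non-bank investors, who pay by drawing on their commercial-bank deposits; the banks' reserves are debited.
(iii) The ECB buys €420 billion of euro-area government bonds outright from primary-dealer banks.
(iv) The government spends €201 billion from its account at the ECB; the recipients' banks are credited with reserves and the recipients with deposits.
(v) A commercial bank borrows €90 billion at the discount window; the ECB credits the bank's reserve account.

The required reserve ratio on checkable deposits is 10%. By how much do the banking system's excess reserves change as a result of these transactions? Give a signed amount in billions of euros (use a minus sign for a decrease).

Currency withdrawal €252 billion: reserves −€252B, deposits −€252B.
Asset sale (to non-banks) €480 billion: reserves −€480B, deposits −€480B.
OMO purchase (from banks) €420 billion: reserves +€420B, deposits 0.
Government spending €201 billion: reserves +€201B, deposits +€201B.
Discount-window loan €90 billion: reserves +€90B, deposits 0.
Totals: Δreserves = −€21B, Δdeposits = −€531B.
Δrequired reserves = 10% × −€531B = −€53.1B.
Δexcess reserves = Δreserves − Δrequired = −€21B − (−€53.1B) = +€32.1 billion.

+€32.1 billion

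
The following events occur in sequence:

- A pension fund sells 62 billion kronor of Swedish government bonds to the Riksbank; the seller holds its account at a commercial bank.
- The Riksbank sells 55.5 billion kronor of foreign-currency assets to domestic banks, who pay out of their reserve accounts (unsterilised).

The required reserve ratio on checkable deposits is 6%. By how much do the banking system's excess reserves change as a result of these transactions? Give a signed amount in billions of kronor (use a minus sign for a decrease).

Asset purchase (from non-banks) 62 billion kronor: reserves +62B, deposits +62B.
FX sale 55.5 billion kronor: reserves −55.5B, deposits 0.
Totals: Δreserves = +6.5B, Δdeposits = +62B.
Δrequired reserves = 6% × +62B = +3.72B.
Δexcess reserves = Δreserves − Δrequired = +6.5B − (+3.72B) = +2.78 billion.

+2.78 billion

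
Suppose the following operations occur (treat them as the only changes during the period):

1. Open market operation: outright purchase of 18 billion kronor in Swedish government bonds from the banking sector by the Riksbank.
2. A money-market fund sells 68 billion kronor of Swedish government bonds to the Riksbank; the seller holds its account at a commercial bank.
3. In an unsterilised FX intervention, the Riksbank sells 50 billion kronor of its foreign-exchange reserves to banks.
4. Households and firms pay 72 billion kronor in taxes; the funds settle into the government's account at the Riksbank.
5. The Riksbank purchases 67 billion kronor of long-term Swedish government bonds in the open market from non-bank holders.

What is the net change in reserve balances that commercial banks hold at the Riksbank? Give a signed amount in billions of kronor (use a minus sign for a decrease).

OMO purchase (from banks) 18 billion kronor: the Riksbank pays by crediting reserve accounts → +18B.
Asset purchase (from non-banks) 68 billion kronor: the Riksbank pays by crediting reserve accounts → +68B.
FX sale 50 billion kronor: the buying banks pay out of their reserve balances → −50B.
Government account inflow 72 billion kronor: funds move from bank reserves into the government account → −72B.
Asset purchase (from non-banks) 67 billion kronor: the Riksbank pays by crediting reserve accounts → +67B.
Net: 18 + 68 − 50 − 72 + 67 = +31 billion.

+31 billion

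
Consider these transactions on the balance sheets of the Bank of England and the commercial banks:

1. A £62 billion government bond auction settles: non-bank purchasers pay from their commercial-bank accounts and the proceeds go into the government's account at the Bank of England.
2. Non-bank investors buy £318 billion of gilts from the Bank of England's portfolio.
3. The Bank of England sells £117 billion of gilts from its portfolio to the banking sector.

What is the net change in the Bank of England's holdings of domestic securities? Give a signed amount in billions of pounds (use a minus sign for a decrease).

-£435 billion

Government account inflow £62 billion: the Bank of England's securities portfolio is untouched → 0.
Asset sale (to non-banks) £318 billion: securities removed from the Bank of England's portfolio → −£318B.
OMO sale (to banks) £117 billion: securities removed from the Bank of England's portfolio → −£117B.
Net: 0 − 318 − 117 = -£435 billion.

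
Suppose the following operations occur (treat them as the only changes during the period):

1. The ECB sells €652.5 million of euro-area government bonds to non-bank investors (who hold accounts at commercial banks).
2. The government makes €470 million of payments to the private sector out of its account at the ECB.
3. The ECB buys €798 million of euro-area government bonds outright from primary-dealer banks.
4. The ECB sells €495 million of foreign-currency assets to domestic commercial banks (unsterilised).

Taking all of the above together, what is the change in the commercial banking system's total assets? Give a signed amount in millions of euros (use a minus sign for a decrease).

ECB balance sheet:
  Assets:      Securities +€145.5M, Foreign assets −€495M
  Liabilities: Bank reserves +€120.5M, Government deposits −€470M
Commercial banking system:
  Assets:      Reserves at CB +€120.5M, Securities −€798M, Foreign assets +€495M
  Liabilities: Checkable deposits −€182.5M
Change in total bank assets = -€182.5 million.

-€182.5 million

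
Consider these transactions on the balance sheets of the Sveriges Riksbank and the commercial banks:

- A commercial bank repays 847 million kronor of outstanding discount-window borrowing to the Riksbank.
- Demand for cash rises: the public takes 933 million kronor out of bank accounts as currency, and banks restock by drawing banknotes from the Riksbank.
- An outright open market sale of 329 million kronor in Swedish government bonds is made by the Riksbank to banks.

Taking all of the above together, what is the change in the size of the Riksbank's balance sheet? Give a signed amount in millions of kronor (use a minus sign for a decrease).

Discount-window repayment 847 million kronor: a Riksbank asset is shed → −847M.
Currency withdrawal 933 million kronor: only the composition of liabilities changes → 0.
OMO sale (to banks) 329 million kronor: a Riksbank asset is shed → −329M.
Net: −847 + 0 − 329 = -1176 million.

-1176 million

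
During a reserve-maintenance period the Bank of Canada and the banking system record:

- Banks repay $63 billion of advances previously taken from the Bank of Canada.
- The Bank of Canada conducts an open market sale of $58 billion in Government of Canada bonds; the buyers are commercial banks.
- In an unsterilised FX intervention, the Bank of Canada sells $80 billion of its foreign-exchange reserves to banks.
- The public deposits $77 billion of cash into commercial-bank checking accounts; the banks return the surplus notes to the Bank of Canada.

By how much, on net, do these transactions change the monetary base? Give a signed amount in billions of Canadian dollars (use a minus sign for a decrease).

Bank of Canada balance sheet:
  Assets:      Securities −$58B, Loans to banks −$63B, Foreign assets −$80B
  Liabilities: Bank reserves −$124B, Currency in circulation −$77B
Monetary base = currency + reserves: −$77B + (−$124B) = -$201 billion.

-$201 billion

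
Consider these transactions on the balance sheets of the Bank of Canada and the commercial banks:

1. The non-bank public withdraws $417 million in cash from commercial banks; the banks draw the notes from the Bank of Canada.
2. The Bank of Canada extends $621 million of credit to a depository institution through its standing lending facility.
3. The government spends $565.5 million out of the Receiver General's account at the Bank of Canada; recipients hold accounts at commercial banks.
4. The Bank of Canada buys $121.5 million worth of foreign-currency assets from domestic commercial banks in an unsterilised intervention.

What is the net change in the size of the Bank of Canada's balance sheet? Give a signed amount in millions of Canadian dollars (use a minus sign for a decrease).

+$742.5 million

Currency withdrawal $417 million: only the composition of liabilities changes → 0.
Discount-window loan $621 million: a Bank of Canada asset is acquired → +$621M.
Government spending $565.5 million: only the composition of liabilities changes → 0.
FX purchase $121.5 million: a Bank of Canada asset is acquired → +$121.5M.
Net: 0 + 621 + 0 + 121.5 = +$742.5 million.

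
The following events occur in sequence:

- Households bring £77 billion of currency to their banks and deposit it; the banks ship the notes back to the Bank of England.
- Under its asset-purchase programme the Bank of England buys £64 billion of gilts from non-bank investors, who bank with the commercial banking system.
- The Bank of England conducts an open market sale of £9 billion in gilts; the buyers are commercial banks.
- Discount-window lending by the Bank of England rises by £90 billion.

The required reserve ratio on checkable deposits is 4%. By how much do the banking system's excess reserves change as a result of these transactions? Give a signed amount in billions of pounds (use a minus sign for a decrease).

Currency deposit £77 billion: reserves +£77B, deposits +£77B.
Asset purchase (from non-banks) £64 billion: reserves +£64B, deposits +£64B.
OMO sale (to banks) £9 billion: reserves −£9B, deposits 0.
Discount-window loan £90 billion: reserves +£90B, deposits 0.
Totals: Δreserves = +£222B, Δdeposits = +£141B.
Δrequired reserves = 4% × +£141B = +£5.64B.
Δexcess reserves = Δreserves − Δrequired = +£222B − (+£5.64B) = +£216.36 billion.

+£216.36 billion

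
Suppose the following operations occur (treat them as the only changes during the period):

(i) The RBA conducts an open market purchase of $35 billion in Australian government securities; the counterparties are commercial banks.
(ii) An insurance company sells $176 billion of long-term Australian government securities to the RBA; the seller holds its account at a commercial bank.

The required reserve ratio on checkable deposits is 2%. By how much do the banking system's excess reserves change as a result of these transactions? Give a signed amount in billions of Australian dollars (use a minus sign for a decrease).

+$207.48 billion

OMO purchase (from banks) $35 billion: reserves +$35B, deposits 0.
Asset purchase (from non-banks) $176 billion: reserves +$176B, deposits +$176B.
Totals: Δreserves = +$211B, Δdeposits = +$176B.
Δrequired reserves = 2% × +$176B = +$3.52B.
Δexcess reserves = Δreserves − Δrequired = +$211B − (+$3.52B) = +$207.48 billion.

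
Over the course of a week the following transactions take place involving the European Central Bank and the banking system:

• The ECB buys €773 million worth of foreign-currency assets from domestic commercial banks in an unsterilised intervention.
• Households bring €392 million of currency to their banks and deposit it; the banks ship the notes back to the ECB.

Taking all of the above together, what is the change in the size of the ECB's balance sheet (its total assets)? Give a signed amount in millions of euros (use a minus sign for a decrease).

ECB balance sheet:
  Assets:      Foreign assets +€773M
  Liabilities: Bank reserves +€1165M, Currency in circulation −€392M
Commercial banking system:
  Assets:      Reserves at CB +€1165M, Foreign assets −€773M
  Liabilities: Checkable deposits +€392M
Change in total ECB assets = +€773 million.

+€773 million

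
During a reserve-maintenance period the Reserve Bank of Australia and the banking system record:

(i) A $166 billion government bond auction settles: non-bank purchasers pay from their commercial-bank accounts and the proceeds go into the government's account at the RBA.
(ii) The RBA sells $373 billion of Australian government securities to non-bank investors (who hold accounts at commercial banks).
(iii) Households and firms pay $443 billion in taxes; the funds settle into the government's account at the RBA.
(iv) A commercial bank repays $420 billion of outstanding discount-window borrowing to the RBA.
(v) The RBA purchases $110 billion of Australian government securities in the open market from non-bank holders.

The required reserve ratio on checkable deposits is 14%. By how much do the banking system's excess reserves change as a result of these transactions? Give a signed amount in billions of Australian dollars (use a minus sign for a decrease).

-$1169.92 billion

Government account inflow $166 billion: reserves −$166B, deposits −$166B.
Asset sale (to non-banks) $373 billion: reserves −$373B, deposits −$373B.
Government account inflow $443 billion: reserves −$443B, deposits −$443B.
Discount-window repayment $420 billion: reserves −$420B, deposits 0.
Asset purchase (from non-banks) $110 billion: reserves +$110B, deposits +$110B.
Totals: Δreserves = −$1292B, Δdeposits = −$872B.
Δrequired reserves = 14% × −$872B = −$122.08B.
Δexcess reserves = Δreserves − Δrequired = −$1292B − (−$122.08B) = -$1169.92 billion.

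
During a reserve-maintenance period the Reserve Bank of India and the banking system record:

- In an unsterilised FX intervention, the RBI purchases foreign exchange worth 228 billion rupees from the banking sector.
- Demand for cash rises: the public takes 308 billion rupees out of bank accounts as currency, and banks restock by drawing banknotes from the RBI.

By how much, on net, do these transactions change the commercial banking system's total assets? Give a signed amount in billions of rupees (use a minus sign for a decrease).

-308 billion

RBI balance sheet:
  Assets:      Foreign assets +228B
  Liabilities: Bank reserves −80B, Currency in circulation +308B
Commercial banking system:
  Assets:      Reserves at CB −80B, Foreign assets −228B
  Liabilities: Checkable deposits −308B
Change in total bank assets = -308 billion.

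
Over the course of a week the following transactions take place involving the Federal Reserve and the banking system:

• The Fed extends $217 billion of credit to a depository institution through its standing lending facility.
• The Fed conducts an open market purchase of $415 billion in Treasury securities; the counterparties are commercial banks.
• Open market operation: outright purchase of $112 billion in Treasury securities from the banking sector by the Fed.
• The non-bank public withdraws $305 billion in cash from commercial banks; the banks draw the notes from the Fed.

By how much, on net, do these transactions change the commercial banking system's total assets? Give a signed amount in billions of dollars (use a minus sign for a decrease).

Fed balance sheet:
  Assets:      Securities +$527B, Loans to banks +$217B
  Liabilities: Bank reserves +$439B, Currency in circulation +$305B
Commercial banking system:
  Assets:      Reserves at CB +$439B, Securities −$527B
  Liabilities: Checkable deposits −$305B, Borrowings from CB +$217B
Change in total bank assets = -$88 billion.

-$88 billion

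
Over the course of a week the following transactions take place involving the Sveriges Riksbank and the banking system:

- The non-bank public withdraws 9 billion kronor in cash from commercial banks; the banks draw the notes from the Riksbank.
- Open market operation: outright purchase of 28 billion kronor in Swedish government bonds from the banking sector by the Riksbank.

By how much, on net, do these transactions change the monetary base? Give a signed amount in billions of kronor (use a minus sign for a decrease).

+28 billion

Currency withdrawal 9 billion kronor: just a shift between currency and reserves — both are base money → 0.
OMO purchase (from banks) 28 billion kronor: Riksbank balance sheet expands → +28B.
Net: 0 + 28 = +28 billion.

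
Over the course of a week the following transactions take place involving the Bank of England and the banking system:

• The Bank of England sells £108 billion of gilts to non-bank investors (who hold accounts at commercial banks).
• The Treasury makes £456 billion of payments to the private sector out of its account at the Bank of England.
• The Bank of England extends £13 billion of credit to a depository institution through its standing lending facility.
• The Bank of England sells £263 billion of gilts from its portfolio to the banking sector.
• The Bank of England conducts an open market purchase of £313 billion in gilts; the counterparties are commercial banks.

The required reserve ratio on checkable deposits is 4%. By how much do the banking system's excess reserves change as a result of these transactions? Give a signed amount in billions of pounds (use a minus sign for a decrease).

Asset sale (to non-banks) £108 billion: reserves −£108B, deposits −£108B.
Government spending £456 billion: reserves +£456B, deposits +£456B.
Discount-window loan £13 billion: reserves +£13B, deposits 0.
OMO sale (to banks) £263 billion: reserves −£263B, deposits 0.
OMO purchase (from banks) £313 billion: reserves +£313B, deposits 0.
Totals: Δreserves = +£411B, Δdeposits = +£348B.
Δrequired reserves = 4% × +£348B = +£13.92B.
Δexcess reserves = Δreserves − Δrequired = +£411B − (+£13.92B) = +£397.08 billion.

+£397.08 billion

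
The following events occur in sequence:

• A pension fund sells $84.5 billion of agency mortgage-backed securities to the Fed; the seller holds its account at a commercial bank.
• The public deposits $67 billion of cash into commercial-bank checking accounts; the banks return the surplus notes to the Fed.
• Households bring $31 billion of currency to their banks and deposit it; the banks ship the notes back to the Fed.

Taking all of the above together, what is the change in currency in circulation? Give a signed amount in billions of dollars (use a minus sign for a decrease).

Asset purchase (from non-banks) $84.5 billion: no currency enters or leaves circulation → 0.
Currency deposit $67 billion: notes return to the central bank → −$67B.
Currency deposit $31 billion: notes return to the central bank → −$31B.
Net: 0 − 67 − 31 = -$98 billion.

-$98 billion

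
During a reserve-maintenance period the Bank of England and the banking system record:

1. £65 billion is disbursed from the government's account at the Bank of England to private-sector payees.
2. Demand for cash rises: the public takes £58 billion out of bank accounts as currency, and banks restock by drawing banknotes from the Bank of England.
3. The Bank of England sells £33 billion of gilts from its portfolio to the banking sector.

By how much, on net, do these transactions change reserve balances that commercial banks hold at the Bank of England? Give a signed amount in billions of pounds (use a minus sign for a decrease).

Bank of England balance sheet:
  Assets:      Securities −£33B
  Liabilities: Bank reserves −£26B, Currency in circulation +£58B, Government deposits −£65B
Commercial banking system:
  Assets:      Reserves at CB −£26B, Securities +£33B
  Liabilities: Checkable deposits +£7B
So the change in reserve balances that commercial banks hold at the Bank of England is -£26 billion.

-£26 billion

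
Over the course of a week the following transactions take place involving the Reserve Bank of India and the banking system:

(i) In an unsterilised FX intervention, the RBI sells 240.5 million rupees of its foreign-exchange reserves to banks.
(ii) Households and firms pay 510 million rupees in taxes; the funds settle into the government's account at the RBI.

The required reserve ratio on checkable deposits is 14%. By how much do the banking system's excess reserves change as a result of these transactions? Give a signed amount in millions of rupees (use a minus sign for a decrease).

-679.1 million

FX sale 240.5 million rupees: reserves −240.5M, deposits 0.
Government account inflow 510 million rupees: reserves −510M, deposits −510M.
Totals: Δreserves = −750.5M, Δdeposits = −510M.
Δrequired reserves = 14% × −510M = −71.4M.
Δexcess reserves = Δreserves − Δrequired = −750.5M − (−71.4M) = -679.1 million.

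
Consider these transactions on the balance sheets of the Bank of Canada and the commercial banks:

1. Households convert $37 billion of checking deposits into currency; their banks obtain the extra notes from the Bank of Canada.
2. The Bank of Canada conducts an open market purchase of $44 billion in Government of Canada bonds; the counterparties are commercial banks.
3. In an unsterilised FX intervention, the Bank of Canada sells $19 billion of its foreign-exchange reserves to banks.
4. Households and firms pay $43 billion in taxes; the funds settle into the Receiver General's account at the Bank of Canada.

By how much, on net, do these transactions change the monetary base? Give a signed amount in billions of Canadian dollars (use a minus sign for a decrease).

-$18 billion

Bank of Canada balance sheet:
  Assets:      Securities +$44B, Foreign assets −$19B
  Liabilities: Bank reserves −$55B, Currency in circulation +$37B, Government deposits +$43B
Commercial banking system:
  Assets:      Reserves at CB −$55B, Securities −$44B, Foreign assets +$19B
  Liabilities: Checkable deposits −$80B
Monetary base = currency + reserves: +$37B + (−$55B) = -$18 billion.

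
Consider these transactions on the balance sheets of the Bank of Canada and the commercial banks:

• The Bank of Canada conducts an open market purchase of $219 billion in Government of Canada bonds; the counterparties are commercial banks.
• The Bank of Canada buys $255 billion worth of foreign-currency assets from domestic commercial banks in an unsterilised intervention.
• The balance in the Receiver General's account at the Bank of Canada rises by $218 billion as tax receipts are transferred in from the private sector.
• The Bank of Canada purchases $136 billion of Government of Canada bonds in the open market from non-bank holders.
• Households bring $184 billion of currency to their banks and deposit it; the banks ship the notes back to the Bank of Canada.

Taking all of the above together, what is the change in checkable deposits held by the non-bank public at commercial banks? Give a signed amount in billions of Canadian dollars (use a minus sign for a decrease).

OMO purchase (from banks) $219 billion: the counterparty is a bank, so public deposits are unchanged → 0.
FX purchase $255 billion: the counterparty is a bank, so public deposits are unchanged → 0.
Government account inflow $218 billion: non-bank counterparties' bank balances fall → −$218B.
Asset purchase (from non-banks) $136 billion: non-bank counterparties' bank balances rise → +$136B.
Currency deposit $184 billion: non-bank counterparties' bank balances rise → +$184B.
Net: 0 + 0 − 218 + 136 + 184 = +$102 billion.

+$102 billion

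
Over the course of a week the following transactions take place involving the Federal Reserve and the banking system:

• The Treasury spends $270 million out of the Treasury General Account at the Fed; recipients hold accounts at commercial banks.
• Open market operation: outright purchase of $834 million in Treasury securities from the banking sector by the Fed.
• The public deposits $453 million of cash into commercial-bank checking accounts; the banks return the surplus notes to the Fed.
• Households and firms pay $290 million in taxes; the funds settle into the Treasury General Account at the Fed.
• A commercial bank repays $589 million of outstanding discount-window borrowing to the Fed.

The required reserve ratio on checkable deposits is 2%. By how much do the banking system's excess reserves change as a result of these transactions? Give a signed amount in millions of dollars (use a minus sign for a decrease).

Government spending $270 million: reserves +$270M, deposits +$270M.
OMO purchase (from banks) $834 million: reserves +$834M, deposits 0.
Currency deposit $453 million: reserves +$453M, deposits +$453M.
Government account inflow $290 million: reserves −$290M, deposits −$290M.
Discount-window repayment $589 million: reserves −$589M, deposits 0.
Totals: Δreserves = +$678M, Δdeposits = +$433M.
Δrequired reserves = 2% × +$433M = +$8.66M.
Δexcess reserves = Δreserves − Δrequired = +$678M − (+$8.66M) = +$669.34 million.

+$669.34 million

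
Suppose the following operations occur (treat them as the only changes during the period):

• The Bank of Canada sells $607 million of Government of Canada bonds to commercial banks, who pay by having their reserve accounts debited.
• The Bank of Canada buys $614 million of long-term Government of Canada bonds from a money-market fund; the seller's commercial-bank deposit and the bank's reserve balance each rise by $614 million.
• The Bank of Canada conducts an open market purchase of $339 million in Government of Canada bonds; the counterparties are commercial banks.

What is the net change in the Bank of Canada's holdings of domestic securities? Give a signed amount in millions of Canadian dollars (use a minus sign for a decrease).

+$346 million

Bank of Canada balance sheet:
  Assets:      Securities +$346M
  Liabilities: Bank reserves +$346M
Commercial banking system:
  Assets:      Reserves at CB +$346M, Securities +$268M
  Liabilities: Checkable deposits +$614M
So the change in the Bank of Canada's holdings of domestic securities is +$346 million.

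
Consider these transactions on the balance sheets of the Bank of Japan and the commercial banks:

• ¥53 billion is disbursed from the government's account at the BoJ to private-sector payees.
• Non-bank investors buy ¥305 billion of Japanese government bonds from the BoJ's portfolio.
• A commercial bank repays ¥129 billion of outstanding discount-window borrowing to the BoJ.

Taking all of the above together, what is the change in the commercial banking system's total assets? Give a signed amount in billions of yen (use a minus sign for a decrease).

Government spending ¥53 billion: bank balance sheets expand → +¥53B.
Asset sale (to non-banks) ¥305 billion: bank balance sheets shrink → −¥305B.
Discount-window repayment ¥129 billion: bank balance sheets shrink → −¥129B.
Net: 53 − 305 − 129 = -¥381 billion.

-¥381 billion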